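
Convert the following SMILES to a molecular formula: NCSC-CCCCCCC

C9H21NS

Heavy atoms from the SMILES: 9 C, 1 N, 1 S.
Implicit hydrogens by atom environment:
  8 × C: 2 H each → 16
  1 × C: 3 H
  1 × N: 2 H
  1 × S: no H
  Total hydrogens = 21.
Molecular formula: C9H21NS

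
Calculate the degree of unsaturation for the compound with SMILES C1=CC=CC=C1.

Molecular formula from the SMILES: C6H6.
DoU = (2C + 2 + N − H − X)/2 = (2·6 + 2 + 0 − 6 − 0)/2 = 8/2 = 4.
(Structurally: 1 ring(s) + 3 π bond(s) = 4.)

4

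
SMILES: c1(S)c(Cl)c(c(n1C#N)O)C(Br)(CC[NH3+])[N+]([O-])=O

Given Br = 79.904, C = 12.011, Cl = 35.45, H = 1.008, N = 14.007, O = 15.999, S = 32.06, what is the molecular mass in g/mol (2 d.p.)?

356.60

Molecular formula: C8H9BrClN4O3S+.
M = 1×79.904 + 8×12.011 + 1×35.45 + 9×1.008 + 4×14.007 + 3×15.999 + 1×32.06 = 356.60 g/mol.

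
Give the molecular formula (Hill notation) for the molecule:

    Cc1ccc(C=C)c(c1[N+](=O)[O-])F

Heavy atoms from the SMILES: 9 C, 1 F, 1 N, 2 O.
Implicit hydrogens by atom environment:
  4 × C (aromatic): no H
  2 × C (aromatic): 1 H each → 2
  1 × C: 3 H
  1 × C: 2 H
  1 × C: 1 H
  1 × F: no H
  1 × N (charge +1): no H
  1 × O: no H
  1 × O (charge -1): no H
  Total hydrogens = 8.
Molecular formula: C9H8FNO2

C9H8FNO2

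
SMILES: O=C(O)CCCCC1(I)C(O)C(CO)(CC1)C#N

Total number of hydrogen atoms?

Hydrogens are implicit in SMILES; fill each atom to its normal valence:
  7 × C: 2 H each → 14
  4 × C: no H
  3 × O: 1 H each → 3
  1 × C: 1 H
  1 × I: no H
  1 × N: no H
  1 × O: no H
  Total hydrogens = 18.

18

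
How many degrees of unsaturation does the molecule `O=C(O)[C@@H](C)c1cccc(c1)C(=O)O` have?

Molecular formula from the SMILES: C10H10O4.
DoU = (2C + 2 + N − H − X)/2 = (2·10 + 2 + 0 − 10 − 0)/2 = 12/2 = 6.
(Structurally: 1 ring(s) + 5 π bond(s) = 6.)

6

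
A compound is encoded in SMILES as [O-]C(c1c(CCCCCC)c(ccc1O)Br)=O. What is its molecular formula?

Heavy atoms from the SMILES: 1 Br, 13 C, 3 O.
Implicit hydrogens by atom environment:
  5 × C: 2 H each → 10
  4 × C (aromatic): no H
  2 × C (aromatic): 1 H each → 2
  1 × Br: no H
  1 × C: 3 H
  1 × C: no H
  1 × O: 1 H
  1 × O: no H
  1 × O (charge -1): no H
  Total hydrogens = 16.
Net charge -1.
Molecular formula: C13H16BrO3-

C13H16BrO3-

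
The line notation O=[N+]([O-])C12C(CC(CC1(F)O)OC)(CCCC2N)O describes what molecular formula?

Heavy atoms from the SMILES: 11 C, 1 F, 2 N, 5 O.
Implicit hydrogens by atom environment:
  5 × C: 2 H each → 10
  3 × C: no H
  2 × C: 1 H each → 2
  2 × O: 1 H each → 2
  2 × O: no H
  1 × C: 3 H
  1 × F: no H
  1 × N: 2 H
  1 × N (charge +1): no H
  1 × O (charge -1): no H
  Total hydrogens = 19.
Molecular formula: C11H19FN2O5

C11H19FN2O5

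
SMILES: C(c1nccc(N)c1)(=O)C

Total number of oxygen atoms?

1

The symbol for oxygen appears 1 time in the SMILES.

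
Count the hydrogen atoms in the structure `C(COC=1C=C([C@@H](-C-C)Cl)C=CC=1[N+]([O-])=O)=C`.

Hydrogens are implicit in SMILES; fill each atom to its normal valence:
  3 × C: 2 H each → 6
  3 × C (aromatic): 1 H each → 3
  3 × C (aromatic): no H
  2 × C: 1 H each → 2
  2 × O: no H
  1 × C: 3 H
  1 × Cl: no H
  1 × N (charge +1): no H
  1 × O (charge -1): no H
  Total hydrogens = 14.

14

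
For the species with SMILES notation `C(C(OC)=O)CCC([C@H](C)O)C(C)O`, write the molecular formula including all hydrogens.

Heavy atoms from the SMILES: 10 C, 4 O.
Implicit hydrogens by atom environment:
  3 × C: 3 H each → 9
  3 × C: 2 H each → 6
  3 × C: 1 H each → 3
  2 × O: 1 H each → 2
  2 × O: no H
  1 × C: no H
  Total hydrogens = 20.
Molecular formula: C10H20O4

C10H20O4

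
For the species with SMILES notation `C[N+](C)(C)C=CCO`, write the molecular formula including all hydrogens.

Heavy atoms from the SMILES: 6 C, 1 N, 1 O.
Implicit hydrogens by atom environment:
  3 × C: 3 H each → 9
  2 × C: 1 H each → 2
  1 × C: 2 H
  1 × N (charge +1): no H
  1 × O: 1 H
  Total hydrogens = 14.
Net charge +1.
Molecular formula: C6H14NO+

C6H14NO+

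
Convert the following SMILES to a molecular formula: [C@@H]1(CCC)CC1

C6H12

Heavy atoms from the SMILES: 6 C.
Implicit hydrogens by atom environment:
  4 × C: 2 H each → 8
  1 × C: 3 H
  1 × C: 1 H
  Total hydrogens = 12.
Molecular formula: C6H12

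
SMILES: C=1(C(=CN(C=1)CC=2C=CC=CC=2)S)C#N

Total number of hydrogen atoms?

Hydrogens are implicit in SMILES; fill each atom to its normal valence:
  7 × C (aromatic): 1 H each → 7
  3 × C (aromatic): no H
  1 × C: 2 H
  1 × C: no H
  1 × N (aromatic): no H
  1 × N: no H
  1 × S: 1 H
  Total hydrogens = 10.

10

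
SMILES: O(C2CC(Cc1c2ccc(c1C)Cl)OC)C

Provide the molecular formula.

C13H17ClO2

Heavy atoms from the SMILES: 13 C, 1 Cl, 2 O.
Implicit hydrogens by atom environment:
  4 × C (aromatic): no H
  3 × C: 3 H each → 9
  2 × C: 2 H each → 4
  2 × C (aromatic): 1 H each → 2
  2 × C: 1 H each → 2
  2 × O: no H
  1 × Cl: no H
  Total hydrogens = 17.
Molecular formula: C13H17ClO2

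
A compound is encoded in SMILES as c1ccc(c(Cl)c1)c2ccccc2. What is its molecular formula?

C12H9Cl

Heavy atoms from the SMILES: 12 C, 1 Cl.
Implicit hydrogens by atom environment:
  9 × C (aromatic): 1 H each → 9
  3 × C (aromatic): no H
  1 × Cl: no H
  Total hydrogens = 9.
Molecular formula: C12H9Cl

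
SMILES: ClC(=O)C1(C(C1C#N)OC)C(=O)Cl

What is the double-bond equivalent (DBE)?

Molecular formula from the SMILES: C7H5Cl2NO3.
DoU = (2C + 2 + N − H − X)/2 = (2·7 + 2 + 1 − 5 − 2)/2 = 10/2 = 5.
(Structurally: 1 ring(s) + 4 π bond(s) = 5.)

5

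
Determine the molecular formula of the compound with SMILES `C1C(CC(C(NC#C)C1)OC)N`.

Heavy atoms from the SMILES: 9 C, 2 N, 1 O.
Implicit hydrogens by atom environment:
  4 × C: 1 H each → 4
  3 × C: 2 H each → 6
  1 × C: 3 H
  1 × C: no H
  1 × N: 2 H
  1 × N: 1 H
  1 × O: no H
  Total hydrogens = 16.
Molecular formula: C9H16N2O

C9H16N2O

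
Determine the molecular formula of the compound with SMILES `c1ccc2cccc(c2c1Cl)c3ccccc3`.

Heavy atoms from the SMILES: 16 C, 1 Cl.
Implicit hydrogens by atom environment:
  11 × C (aromatic): 1 H each → 11
  5 × C (aromatic): no H
  1 × Cl: no H
  Total hydrogens = 11.
Molecular formula: C16H11Cl

C16H11Cl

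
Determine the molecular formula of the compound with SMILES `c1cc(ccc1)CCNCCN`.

C10H16N2

Heavy atoms from the SMILES: 10 C, 2 N.
Implicit hydrogens by atom environment:
  5 × C (aromatic): 1 H each → 5
  4 × C: 2 H each → 8
  1 × C (aromatic): no H
  1 × N: 2 H
  1 × N: 1 H
  Total hydrogens = 16.
Molecular formula: C10H16N2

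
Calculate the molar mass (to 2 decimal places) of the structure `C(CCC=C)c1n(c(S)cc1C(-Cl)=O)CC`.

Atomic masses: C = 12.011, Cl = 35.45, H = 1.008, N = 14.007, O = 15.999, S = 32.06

Molecular formula: C12H16ClNOS.
M = 12×12.011 + 1×35.45 + 16×1.008 + 1×14.007 + 1×15.999 + 1×32.06 = 257.78 g/mol.

257.78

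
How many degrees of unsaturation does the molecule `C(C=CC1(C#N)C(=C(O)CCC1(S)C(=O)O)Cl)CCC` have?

6

Molecular formula from the SMILES: C14H18ClNO3S.
DoU = (2C + 2 + N − H − X)/2 = (2·14 + 2 + 1 − 18 − 1)/2 = 12/2 = 6.
(Structurally: 1 ring(s) + 5 π bond(s) = 6.)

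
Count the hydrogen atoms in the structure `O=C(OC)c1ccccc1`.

Hydrogens are implicit in SMILES; fill each atom to its normal valence:
  5 × C (aromatic): 1 H each → 5
  2 × O: no H
  1 × C: 3 H
  1 × C (aromatic): no H
  1 × C: no H
  Total hydrogens = 8.

8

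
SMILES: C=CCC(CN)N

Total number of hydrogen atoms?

12

Hydrogens are implicit in SMILES; fill each atom to its normal valence:
  3 × C: 2 H each → 6
  2 × C: 1 H each → 2
  2 × N: 2 H each → 4
  Total hydrogens = 12.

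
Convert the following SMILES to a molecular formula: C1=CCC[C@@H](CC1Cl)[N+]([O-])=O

C7H10ClNO2

Heavy atoms from the SMILES: 7 C, 1 Cl, 1 N, 2 O.
Implicit hydrogens by atom environment:
  4 × C: 1 H each → 4
  3 × C: 2 H each → 6
  1 × Cl: no H
  1 × N (charge +1): no H
  1 × O: no H
  1 × O (charge -1): no H
  Total hydrogens = 10.
Molecular formula: C7H10ClNO2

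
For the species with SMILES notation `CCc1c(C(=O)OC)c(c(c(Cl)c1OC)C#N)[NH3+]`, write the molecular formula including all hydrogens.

Heavy atoms from the SMILES: 12 C, 1 Cl, 2 N, 3 O.
Implicit hydrogens by atom environment:
  6 × C (aromatic): no H
  3 × C: 3 H each → 9
  3 × O: no H
  2 × C: no H
  1 × C: 2 H
  1 × Cl: no H
  1 × N (charge +1): 3 H
  1 × N: no H
  Total hydrogens = 14.
Net charge +1.
Molecular formula: C12H14ClN2O3+

C12H14ClN2O3+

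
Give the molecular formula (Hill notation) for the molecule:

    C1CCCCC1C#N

Heavy atoms from the SMILES: 7 C, 1 N.
Implicit hydrogens by atom environment:
  5 × C: 2 H each → 10
  1 × C: 1 H
  1 × C: no H
  1 × N: no H
  Total hydrogens = 11.
Molecular formula: C7H11N

C7H11N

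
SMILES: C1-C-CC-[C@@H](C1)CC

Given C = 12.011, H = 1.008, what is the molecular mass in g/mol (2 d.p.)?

112.22

Molecular formula: C8H16.
M = 8×12.011 + 16×1.008 = 112.22 g/mol.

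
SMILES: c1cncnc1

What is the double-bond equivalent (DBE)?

4

Molecular formula from the SMILES: C4H4N2.
DoU = (2C + 2 + N − H − X)/2 = (2·4 + 2 + 2 − 4 − 0)/2 = 8/2 = 4.
(Structurally: 1 ring(s) + 3 π bond(s) = 4.)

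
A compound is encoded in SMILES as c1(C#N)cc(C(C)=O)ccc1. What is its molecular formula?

Heavy atoms from the SMILES: 9 C, 1 N, 1 O.
Implicit hydrogens by atom environment:
  4 × C (aromatic): 1 H each → 4
  2 × C (aromatic): no H
  2 × C: no H
  1 × C: 3 H
  1 × N: no H
  1 × O: no H
  Total hydrogens = 7.
Molecular formula: C9H7NO

C9H7NO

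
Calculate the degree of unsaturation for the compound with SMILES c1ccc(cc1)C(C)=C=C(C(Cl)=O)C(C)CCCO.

7

Molecular formula from the SMILES: C16H19ClO2.
DoU = (2C + 2 + N − H − X)/2 = (2·16 + 2 + 0 − 19 − 1)/2 = 14/2 = 7.
(Structurally: 1 ring(s) + 6 π bond(s) = 7.)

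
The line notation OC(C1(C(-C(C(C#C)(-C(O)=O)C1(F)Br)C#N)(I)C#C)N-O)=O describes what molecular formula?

Heavy atoms from the SMILES: 1 Br, 12 C, 1 F, 1 I, 2 N, 5 O.
Implicit hydrogens by atom environment:
  9 × C: no H
  3 × C: 1 H each → 3
  3 × O: 1 H each → 3
  2 × O: no H
  1 × Br: no H
  1 × F: no H
  1 × I: no H
  1 × N: 1 H
  1 × N: no H
  Total hydrogens = 7.
Molecular formula: C12H7BrFIN2O5

C12H7BrFIN2O5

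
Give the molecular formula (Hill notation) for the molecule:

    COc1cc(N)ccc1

Heavy atoms from the SMILES: 7 C, 1 N, 1 O.
Implicit hydrogens by atom environment:
  4 × C (aromatic): 1 H each → 4
  2 × C (aromatic): no H
  1 × C: 3 H
  1 × N: 2 H
  1 × O: no H
  Total hydrogens = 9.
Molecular formula: C7H9NO

C7H9NO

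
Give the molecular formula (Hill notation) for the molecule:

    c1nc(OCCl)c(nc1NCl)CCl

C6H6Cl3N3O

Heavy atoms from the SMILES: 6 C, 3 Cl, 3 N, 1 O.
Implicit hydrogens by atom environment:
  3 × C (aromatic): no H
  3 × Cl: no H
  2 × C: 2 H each → 4
  2 × N (aromatic): no H
  1 × C (aromatic): 1 H
  1 × N: 1 H
  1 × O: no H
  Total hydrogens = 6.
Molecular formula: C6H6Cl3N3O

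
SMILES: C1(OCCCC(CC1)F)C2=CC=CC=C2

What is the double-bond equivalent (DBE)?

Molecular formula from the SMILES: C13H17FO.
DoU = (2C + 2 + N − H − X)/2 = (2·13 + 2 + 0 − 17 − 1)/2 = 10/2 = 5.
(Structurally: 2 ring(s) + 3 π bond(s) = 5.)

5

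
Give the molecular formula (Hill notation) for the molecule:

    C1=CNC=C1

C4H5N

Heavy atoms from the SMILES: 4 C, 1 N.
Implicit hydrogens by atom environment:
  4 × C (aromatic): 1 H each → 4
  1 × N (aromatic): 1 H
  Total hydrogens = 5.
Molecular formula: C4H5N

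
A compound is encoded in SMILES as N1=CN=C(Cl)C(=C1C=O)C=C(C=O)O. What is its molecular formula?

Heavy atoms from the SMILES: 8 C, 1 Cl, 2 N, 3 O.
Implicit hydrogens by atom environment:
  3 × C: 1 H each → 3
  3 × C (aromatic): no H
  2 × N (aromatic): no H
  2 × O: no H
  1 × C (aromatic): 1 H
  1 × C: no H
  1 × Cl: no H
  1 × O: 1 H
  Total hydrogens = 5.
Molecular formula: C8H5ClN2O3

C8H5ClN2O3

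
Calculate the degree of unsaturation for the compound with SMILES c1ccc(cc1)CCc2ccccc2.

8

Molecular formula from the SMILES: C14H14.
DoU = (2C + 2 + N − H − X)/2 = (2·14 + 2 + 0 − 14 − 0)/2 = 16/2 = 8.
(Structurally: 2 ring(s) + 6 π bond(s) = 8.)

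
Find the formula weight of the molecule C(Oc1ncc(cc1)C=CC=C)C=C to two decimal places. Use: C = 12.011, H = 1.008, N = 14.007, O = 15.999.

Molecular formula: C12H13NO.
M = 12×12.011 + 13×1.008 + 1×14.007 + 1×15.999 = 187.24 g/mol.

187.24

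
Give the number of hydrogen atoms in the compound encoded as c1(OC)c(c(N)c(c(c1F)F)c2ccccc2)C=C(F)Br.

Hydrogens are implicit in SMILES; fill each atom to its normal valence:
  7 × C (aromatic): no H
  5 × C (aromatic): 1 H each → 5
  3 × F: no H
  1 × Br: no H
  1 × C: 3 H
  1 × C: 1 H
  1 × C: no H
  1 × N: 2 H
  1 × O: no H
  Total hydrogens = 11.

11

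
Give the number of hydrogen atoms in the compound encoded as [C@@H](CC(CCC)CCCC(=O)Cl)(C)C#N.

20

Hydrogens are implicit in SMILES; fill each atom to its normal valence:
  6 × C: 2 H each → 12
  2 × C: 3 H each → 6
  2 × C: 1 H each → 2
  2 × C: no H
  1 × Cl: no H
  1 × N: no H
  1 × O: no H
  Total hydrogens = 20.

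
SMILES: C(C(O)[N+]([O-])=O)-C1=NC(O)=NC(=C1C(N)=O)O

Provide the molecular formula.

Heavy atoms from the SMILES: 7 C, 4 N, 6 O.
Implicit hydrogens by atom environment:
  4 × C (aromatic): no H
  3 × O: 1 H each → 3
  2 × N (aromatic): no H
  2 × O: no H
  1 × C: 2 H
  1 × C: 1 H
  1 × C: no H
  1 × N: 2 H
  1 × N (charge +1): no H
  1 × O (charge -1): no H
  Total hydrogens = 8.
Molecular formula: C7H8N4O6

C7H8N4O6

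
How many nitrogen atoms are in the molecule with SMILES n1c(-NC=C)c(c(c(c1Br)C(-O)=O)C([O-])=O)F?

2

The symbol for nitrogen appears 2 times in the SMILES.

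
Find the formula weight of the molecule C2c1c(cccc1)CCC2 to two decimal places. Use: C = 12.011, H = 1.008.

132.21

Molecular formula: C10H12.
M = 10×12.011 + 12×1.008 = 132.21 g/mol.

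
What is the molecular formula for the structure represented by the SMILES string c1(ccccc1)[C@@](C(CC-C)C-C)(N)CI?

C14H22IN

Heavy atoms from the SMILES: 14 C, 1 I, 1 N.
Implicit hydrogens by atom environment:
  5 × C (aromatic): 1 H each → 5
  4 × C: 2 H each → 8
  2 × C: 3 H each → 6
  1 × C: 1 H
  1 × C: no H
  1 × C (aromatic): no H
  1 × I: no H
  1 × N: 2 H
  Total hydrogens = 22.
Molecular formula: C14H22IN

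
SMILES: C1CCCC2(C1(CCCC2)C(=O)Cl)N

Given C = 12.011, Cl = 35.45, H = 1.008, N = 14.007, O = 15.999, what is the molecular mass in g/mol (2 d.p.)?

215.72

Molecular formula: C11H18ClNO.
M = 11×12.011 + 1×35.45 + 18×1.008 + 1×14.007 + 1×15.999 = 215.72 g/mol.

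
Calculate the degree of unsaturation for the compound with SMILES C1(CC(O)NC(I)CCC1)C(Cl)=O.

2

Molecular formula from the SMILES: C8H13ClINO2.
DoU = (2C + 2 + N − H − X)/2 = (2·8 + 2 + 1 − 13 − 2)/2 = 4/2 = 2.
(Structurally: 1 ring(s) + 1 π bond(s) = 2.)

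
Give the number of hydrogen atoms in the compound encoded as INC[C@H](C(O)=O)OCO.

8

Hydrogens are implicit in SMILES; fill each atom to its normal valence:
  2 × C: 2 H each → 4
  2 × O: 1 H each → 2
  2 × O: no H
  1 × C: 1 H
  1 × C: no H
  1 × I: no H
  1 × N: 1 H
  Total hydrogens = 8.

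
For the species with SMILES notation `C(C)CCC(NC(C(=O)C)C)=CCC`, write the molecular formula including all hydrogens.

C12H23NO

Heavy atoms from the SMILES: 12 C, 1 N, 1 O.
Implicit hydrogens by atom environment:
  4 × C: 3 H each → 12
  4 × C: 2 H each → 8
  2 × C: 1 H each → 2
  2 × C: no H
  1 × N: 1 H
  1 × O: no H
  Total hydrogens = 23.
Molecular formula: C12H23NO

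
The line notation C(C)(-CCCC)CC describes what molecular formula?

C8H18

Heavy atoms from the SMILES: 8 C.
Implicit hydrogens by atom environment:
  4 × C: 2 H each → 8
  3 × C: 3 H each → 9
  1 × C: 1 H
  Total hydrogens = 18.
Molecular formula: C8H18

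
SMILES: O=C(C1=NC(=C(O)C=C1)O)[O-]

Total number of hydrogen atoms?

Hydrogens are implicit in SMILES; fill each atom to its normal valence:
  3 × C (aromatic): no H
  2 × C (aromatic): 1 H each → 2
  2 × O: 1 H each → 2
  1 × C: no H
  1 × N (aromatic): no H
  1 × O: no H
  1 × O (charge -1): no H
  Total hydrogens = 4.

4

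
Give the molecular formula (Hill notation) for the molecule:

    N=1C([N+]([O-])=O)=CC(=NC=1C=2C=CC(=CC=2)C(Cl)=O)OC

C12H8ClN3O4

Heavy atoms from the SMILES: 12 C, 1 Cl, 3 N, 4 O.
Implicit hydrogens by atom environment:
  5 × C (aromatic): 1 H each → 5
  5 × C (aromatic): no H
  3 × O: no H
  2 × N (aromatic): no H
  1 × C: 3 H
  1 × C: no H
  1 × Cl: no H
  1 × N (charge +1): no H
  1 × O (charge -1): no H
  Total hydrogens = 8.
Molecular formula: C12H8ClN3O4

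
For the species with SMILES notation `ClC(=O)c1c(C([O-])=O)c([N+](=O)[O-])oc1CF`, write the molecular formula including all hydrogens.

Heavy atoms from the SMILES: 7 C, 1 Cl, 1 F, 1 N, 6 O.
Implicit hydrogens by atom environment:
  4 × C (aromatic): no H
  3 × O: no H
  2 × C: no H
  2 × O (charge -1): no H
  1 × C: 2 H
  1 × Cl: no H
  1 × F: no H
  1 × N (charge +1): no H
  1 × O (aromatic): no H
  Total hydrogens = 2.
Net charge -1.
Molecular formula: C7H2ClFNO6-

C7H2ClFNO6-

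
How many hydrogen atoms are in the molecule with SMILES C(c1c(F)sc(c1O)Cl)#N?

Hydrogens are implicit in SMILES; fill each atom to its normal valence:
  4 × C (aromatic): no H
  1 × C: no H
  1 × Cl: no H
  1 × F: no H
  1 × N: no H
  1 × O: 1 H
  1 × S (aromatic): no H
  Total hydrogens = 1.

1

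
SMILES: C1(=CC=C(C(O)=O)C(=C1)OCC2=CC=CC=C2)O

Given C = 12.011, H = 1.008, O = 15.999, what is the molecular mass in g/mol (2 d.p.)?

244.25

Molecular formula: C14H12O4.
M = 14×12.011 + 12×1.008 + 4×15.999 = 244.25 g/mol.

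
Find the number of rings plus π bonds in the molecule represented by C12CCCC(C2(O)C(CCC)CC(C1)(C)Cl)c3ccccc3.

6

Molecular formula from the SMILES: C20H29ClO.
DoU = (2C + 2 + N − H − X)/2 = (2·20 + 2 + 0 − 29 − 1)/2 = 12/2 = 6.
(Structurally: 3 ring(s) + 3 π bond(s) = 6.)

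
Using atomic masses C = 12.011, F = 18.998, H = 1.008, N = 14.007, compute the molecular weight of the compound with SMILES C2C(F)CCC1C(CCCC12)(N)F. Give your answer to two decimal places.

Molecular formula: C10H17F2N.
M = 10×12.011 + 2×18.998 + 17×1.008 + 1×14.007 = 189.25 g/mol.

189.25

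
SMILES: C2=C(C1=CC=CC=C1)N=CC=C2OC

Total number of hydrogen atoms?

Hydrogens are implicit in SMILES; fill each atom to its normal valence:
  8 × C (aromatic): 1 H each → 8
  3 × C (aromatic): no H
  1 × C: 3 H
  1 × N (aromatic): no H
  1 × O: no H
  Total hydrogens = 11.

11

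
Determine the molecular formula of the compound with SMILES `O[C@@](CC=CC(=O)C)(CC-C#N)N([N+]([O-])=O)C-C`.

Heavy atoms from the SMILES: 11 C, 3 N, 4 O.
Implicit hydrogens by atom environment:
  4 × C: 2 H each → 8
  3 × C: no H
  2 × C: 3 H each → 6
  2 × C: 1 H each → 2
  2 × N: no H
  2 × O: no H
  1 × N (charge +1): no H
  1 × O: 1 H
  1 × O (charge -1): no H
  Total hydrogens = 17.
Molecular formula: C11H17N3O4

C11H17N3O4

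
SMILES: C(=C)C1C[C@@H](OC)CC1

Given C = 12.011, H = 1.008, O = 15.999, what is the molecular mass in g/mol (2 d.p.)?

126.20

Molecular formula: C8H14O.
M = 8×12.011 + 14×1.008 + 1×15.999 = 126.20 g/mol.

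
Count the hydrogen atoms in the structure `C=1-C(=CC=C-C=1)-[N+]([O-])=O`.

5

Hydrogens are implicit in SMILES; fill each atom to its normal valence:
  5 × C (aromatic): 1 H each → 5
  1 × C (aromatic): no H
  1 × N (charge +1): no H
  1 × O: no H
  1 × O (charge -1): no H
  Total hydrogens = 5.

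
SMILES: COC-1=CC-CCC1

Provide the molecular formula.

Heavy atoms from the SMILES: 7 C, 1 O.
Implicit hydrogens by atom environment:
  4 × C: 2 H each → 8
  1 × C: 3 H
  1 × C: 1 H
  1 × C: no H
  1 × O: no H
  Total hydrogens = 12.
Molecular formula: C7H12O

C7H12O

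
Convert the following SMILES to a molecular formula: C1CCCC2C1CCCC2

C10H18

Heavy atoms from the SMILES: 10 C.
Implicit hydrogens by atom environment:
  8 × C: 2 H each → 16
  2 × C: 1 H each → 2
  Total hydrogens = 18.
Molecular formula: C10H18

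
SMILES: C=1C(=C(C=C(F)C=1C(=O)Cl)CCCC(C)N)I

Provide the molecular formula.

C12H14ClFINO

Heavy atoms from the SMILES: 12 C, 1 Cl, 1 F, 1 I, 1 N, 1 O.
Implicit hydrogens by atom environment:
  4 × C (aromatic): no H
  3 × C: 2 H each → 6
  2 × C (aromatic): 1 H each → 2
  1 × C: 3 H
  1 × C: 1 H
  1 × C: no H
  1 × Cl: no H
  1 × F: no H
  1 × I: no H
  1 × N: 2 H
  1 × O: no H
  Total hydrogens = 14.
Molecular formula: C12H14ClFINO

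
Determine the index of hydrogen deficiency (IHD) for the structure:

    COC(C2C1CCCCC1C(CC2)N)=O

Molecular formula from the SMILES: C12H21NO2.
DoU = (2C + 2 + N − H − X)/2 = (2·12 + 2 + 1 − 21 − 0)/2 = 6/2 = 3.
(Structurally: 2 ring(s) + 1 π bond(s) = 3.)

3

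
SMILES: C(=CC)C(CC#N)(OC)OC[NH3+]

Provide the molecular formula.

C8H15N2O2+

Heavy atoms from the SMILES: 8 C, 2 N, 2 O.
Implicit hydrogens by atom environment:
  2 × C: 3 H each → 6
  2 × C: 2 H each → 4
  2 × C: 1 H each → 2
  2 × C: no H
  2 × O: no H
  1 × N (charge +1): 3 H
  1 × N: no H
  Total hydrogens = 15.
Net charge +1.
Molecular formula: C8H15N2O2+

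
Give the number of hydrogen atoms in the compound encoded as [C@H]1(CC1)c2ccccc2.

10

Hydrogens are implicit in SMILES; fill each atom to its normal valence:
  5 × C (aromatic): 1 H each → 5
  2 × C: 2 H each → 4
  1 × C: 1 H
  1 × C (aromatic): no H
  Total hydrogens = 10.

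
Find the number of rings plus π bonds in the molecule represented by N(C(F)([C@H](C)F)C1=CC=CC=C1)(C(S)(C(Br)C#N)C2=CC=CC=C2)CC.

10

Molecular formula from the SMILES: C20H21BrF2N2S.
DoU = (2C + 2 + N − H − X)/2 = (2·20 + 2 + 2 − 21 − 3)/2 = 20/2 = 10.
(Structurally: 2 ring(s) + 8 π bond(s) = 10.)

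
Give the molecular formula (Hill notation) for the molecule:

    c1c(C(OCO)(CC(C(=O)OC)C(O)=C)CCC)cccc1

Heavy atoms from the SMILES: 17 C, 5 O.
Implicit hydrogens by atom environment:
  5 × C: 2 H each → 10
  5 × C (aromatic): 1 H each → 5
  3 × C: no H
  3 × O: no H
  2 × C: 3 H each → 6
  2 × O: 1 H each → 2
  1 × C: 1 H
  1 × C (aromatic): no H
  Total hydrogens = 24.
Molecular formula: C17H24O5

C17H24O5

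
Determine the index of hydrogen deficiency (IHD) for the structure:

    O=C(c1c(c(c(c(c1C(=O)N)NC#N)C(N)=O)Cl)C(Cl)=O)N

10

Molecular formula from the SMILES: C11H7Cl2N5O4.
DoU = (2C + 2 + N − H − X)/2 = (2·11 + 2 + 5 − 7 − 2)/2 = 20/2 = 10.
(Structurally: 1 ring(s) + 9 π bond(s) = 10.)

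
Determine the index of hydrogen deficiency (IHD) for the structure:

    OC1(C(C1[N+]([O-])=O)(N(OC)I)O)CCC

Molecular formula from the SMILES: C7H13IN2O5.
DoU = (2C + 2 + N − H − X)/2 = (2·7 + 2 + 2 − 13 − 1)/2 = 4/2 = 2.
(Structurally: 1 ring(s) + 1 π bond(s) = 2.)

2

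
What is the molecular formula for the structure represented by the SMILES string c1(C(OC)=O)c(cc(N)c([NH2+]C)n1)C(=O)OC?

C10H14N3O4+

Heavy atoms from the SMILES: 10 C, 3 N, 4 O.
Implicit hydrogens by atom environment:
  4 × C (aromatic): no H
  4 × O: no H
  3 × C: 3 H each → 9
  2 × C: no H
  1 × C (aromatic): 1 H
  1 × N: 2 H
  1 × N (charge +1): 2 H
  1 × N (aromatic): no H
  Total hydrogens = 14.
Net charge +1.
Molecular formula: C10H14N3O4+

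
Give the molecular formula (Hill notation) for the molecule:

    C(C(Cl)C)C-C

Heavy atoms from the SMILES: 5 C, 1 Cl.
Implicit hydrogens by atom environment:
  2 × C: 3 H each → 6
  2 × C: 2 H each → 4
  1 × C: 1 H
  1 × Cl: no H
  Total hydrogens = 11.
Molecular formula: C5H11Cl

C5H11Cl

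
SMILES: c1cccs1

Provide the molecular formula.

C4H4S

Heavy atoms from the SMILES: 4 C, 1 S.
Implicit hydrogens by atom environment:
  4 × C (aromatic): 1 H each → 4
  1 × S (aromatic): no H
  Total hydrogens = 4.
Molecular formula: C4H4S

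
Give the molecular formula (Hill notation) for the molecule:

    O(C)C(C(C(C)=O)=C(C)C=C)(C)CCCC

Heavy atoms from the SMILES: 14 C, 2 O.
Implicit hydrogens by atom environment:
  5 × C: 3 H each → 15
  4 × C: 2 H each → 8
  4 × C: no H
  2 × O: no H
  1 × C: 1 H
  Total hydrogens = 24.
Molecular formula: C14H24O2

C14H24O2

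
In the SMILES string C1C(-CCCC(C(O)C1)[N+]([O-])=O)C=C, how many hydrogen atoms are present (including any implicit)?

Hydrogens are implicit in SMILES; fill each atom to its normal valence:
  6 × C: 2 H each → 12
  4 × C: 1 H each → 4
  1 × N (charge +1): no H
  1 × O: 1 H
  1 × O: no H
  1 × O (charge -1): no H
  Total hydrogens = 17.

17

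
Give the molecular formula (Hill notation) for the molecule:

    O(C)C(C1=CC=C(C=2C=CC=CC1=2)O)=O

Heavy atoms from the SMILES: 12 C, 3 O.
Implicit hydrogens by atom environment:
  6 × C (aromatic): 1 H each → 6
  4 × C (aromatic): no H
  2 × O: no H
  1 × C: 3 H
  1 × C: no H
  1 × O: 1 H
  Total hydrogens = 10.
Molecular formula: C12H10O3

C12H10O3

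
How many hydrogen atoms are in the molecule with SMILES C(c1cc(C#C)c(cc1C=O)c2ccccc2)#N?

9

Hydrogens are implicit in SMILES; fill each atom to its normal valence:
  7 × C (aromatic): 1 H each → 7
  5 × C (aromatic): no H
  2 × C: 1 H each → 2
  2 × C: no H
  1 × N: no H
  1 × O: no H
  Total hydrogens = 9.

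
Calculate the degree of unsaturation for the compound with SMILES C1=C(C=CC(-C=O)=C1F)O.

Molecular formula from the SMILES: C7H5FO2.
DoU = (2C + 2 + N − H − X)/2 = (2·7 + 2 + 0 − 5 − 1)/2 = 10/2 = 5.
(Structurally: 1 ring(s) + 4 π bond(s) = 5.)

5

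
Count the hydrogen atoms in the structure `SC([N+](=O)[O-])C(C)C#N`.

6

Hydrogens are implicit in SMILES; fill each atom to its normal valence:
  2 × C: 1 H each → 2
  1 × C: 3 H
  1 × C: no H
  1 × N (charge +1): no H
  1 × N: no H
  1 × O: no H
  1 × O (charge -1): no H
  1 × S: 1 H
  Total hydrogens = 6.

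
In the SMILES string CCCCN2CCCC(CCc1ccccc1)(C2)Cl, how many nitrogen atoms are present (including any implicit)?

1

The symbol for nitrogen appears 1 time in the SMILES.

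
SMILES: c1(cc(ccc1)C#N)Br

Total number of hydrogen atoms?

Hydrogens are implicit in SMILES; fill each atom to its normal valence:
  4 × C (aromatic): 1 H each → 4
  2 × C (aromatic): no H
  1 × Br: no H
  1 × C: no H
  1 × N: no H
  Total hydrogens = 4.

4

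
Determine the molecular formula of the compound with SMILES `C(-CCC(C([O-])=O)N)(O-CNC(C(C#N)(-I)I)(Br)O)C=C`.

C11H15BrI2N3O4-

Heavy atoms from the SMILES: 1 Br, 11 C, 2 I, 3 N, 4 O.
Implicit hydrogens by atom environment:
  4 × C: 2 H each → 8
  4 × C: no H
  3 × C: 1 H each → 3
  2 × I: no H
  2 × O: no H
  1 × Br: no H
  1 × N: 2 H
  1 × N: 1 H
  1 × N: no H
  1 × O: 1 H
  1 × O (charge -1): no H
  Total hydrogens = 15.
Net charge -1.
Molecular formula: C11H15BrI2N3O4-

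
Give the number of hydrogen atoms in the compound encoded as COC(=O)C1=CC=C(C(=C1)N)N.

10

Hydrogens are implicit in SMILES; fill each atom to its normal valence:
  3 × C (aromatic): 1 H each → 3
  3 × C (aromatic): no H
  2 × N: 2 H each → 4
  2 × O: no H
  1 × C: 3 H
  1 × C: no H
  Total hydrogens = 10.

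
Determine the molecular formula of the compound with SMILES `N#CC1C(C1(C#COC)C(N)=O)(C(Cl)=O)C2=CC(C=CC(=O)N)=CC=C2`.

C18H14ClN3O4

Heavy atoms from the SMILES: 18 C, 1 Cl, 3 N, 4 O.
Implicit hydrogens by atom environment:
  8 × C: no H
  4 × C (aromatic): 1 H each → 4
  4 × O: no H
  3 × C: 1 H each → 3
  2 × C (aromatic): no H
  2 × N: 2 H each → 4
  1 × C: 3 H
  1 × Cl: no H
  1 × N: no H
  Total hydrogens = 14.
Molecular formula: C18H14ClN3O4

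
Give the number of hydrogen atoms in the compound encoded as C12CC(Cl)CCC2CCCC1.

Hydrogens are implicit in SMILES; fill each atom to its normal valence:
  7 × C: 2 H each → 14
  3 × C: 1 H each → 3
  1 × Cl: no H
  Total hydrogens = 17.

17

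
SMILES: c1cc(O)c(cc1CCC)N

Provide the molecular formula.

C9H13NO

Heavy atoms from the SMILES: 9 C, 1 N, 1 O.
Implicit hydrogens by atom environment:
  3 × C (aromatic): 1 H each → 3
  3 × C (aromatic): no H
  2 × C: 2 H each → 4
  1 × C: 3 H
  1 × N: 2 H
  1 × O: 1 H
  Total hydrogens = 13.
Molecular formula: C9H13NO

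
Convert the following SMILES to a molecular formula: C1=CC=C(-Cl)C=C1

Heavy atoms from the SMILES: 6 C, 1 Cl.
Implicit hydrogens by atom environment:
  5 × C (aromatic): 1 H each → 5
  1 × C (aromatic): no H
  1 × Cl: no H
  Total hydrogens = 5.
Molecular formula: C6H5Cl

C6H5Cl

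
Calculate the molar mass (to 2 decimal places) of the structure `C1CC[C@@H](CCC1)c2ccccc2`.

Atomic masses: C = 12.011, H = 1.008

Molecular formula: C13H18.
M = 13×12.011 + 18×1.008 = 174.29 g/mol.

174.29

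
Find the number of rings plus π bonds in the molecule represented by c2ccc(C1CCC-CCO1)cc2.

Molecular formula from the SMILES: C12H16O.
DoU = (2C + 2 + N − H − X)/2 = (2·12 + 2 + 0 − 16 − 0)/2 = 10/2 = 5.
(Structurally: 2 ring(s) + 3 π bond(s) = 5.)

5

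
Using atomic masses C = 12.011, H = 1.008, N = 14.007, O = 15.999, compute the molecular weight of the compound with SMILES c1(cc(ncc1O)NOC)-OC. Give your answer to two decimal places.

170.17

Molecular formula: C7H10N2O3.
M = 7×12.011 + 10×1.008 + 2×14.007 + 3×15.999 = 170.17 g/mol.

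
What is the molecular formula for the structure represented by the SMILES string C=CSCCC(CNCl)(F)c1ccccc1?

Heavy atoms from the SMILES: 12 C, 1 Cl, 1 F, 1 N, 1 S.
Implicit hydrogens by atom environment:
  5 × C (aromatic): 1 H each → 5
  4 × C: 2 H each → 8
  1 × C: 1 H
  1 × C: no H
  1 × C (aromatic): no H
  1 × Cl: no H
  1 × F: no H
  1 × N: 1 H
  1 × S: no H
  Total hydrogens = 15.
Molecular formula: C12H15ClFNS

C12H15ClFNS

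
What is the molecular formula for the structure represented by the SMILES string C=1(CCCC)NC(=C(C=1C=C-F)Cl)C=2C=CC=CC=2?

C16H17ClFN

Heavy atoms from the SMILES: 16 C, 1 Cl, 1 F, 1 N.
Implicit hydrogens by atom environment:
  5 × C (aromatic): 1 H each → 5
  5 × C (aromatic): no H
  3 × C: 2 H each → 6
  2 × C: 1 H each → 2
  1 × C: 3 H
  1 × Cl: no H
  1 × F: no H
  1 × N (aromatic): 1 H
  Total hydrogens = 17.
Molecular formula: C16H17ClFN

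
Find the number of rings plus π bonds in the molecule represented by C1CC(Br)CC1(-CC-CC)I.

1

Molecular formula from the SMILES: C9H16BrI.
DoU = (2C + 2 + N − H − X)/2 = (2·9 + 2 + 0 − 16 − 2)/2 = 2/2 = 1.
(Structurally: 1 ring(s) + 0 π bond(s) = 1.)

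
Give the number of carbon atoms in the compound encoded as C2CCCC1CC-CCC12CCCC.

The symbol for carbon appears 14 times in the SMILES.

14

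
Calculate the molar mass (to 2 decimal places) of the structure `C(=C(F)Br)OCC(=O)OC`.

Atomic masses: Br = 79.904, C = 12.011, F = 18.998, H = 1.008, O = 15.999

213.00

Molecular formula: C5H6BrFO3.
M = 1×79.904 + 5×12.011 + 1×18.998 + 6×1.008 + 3×15.999 = 213.00 g/mol.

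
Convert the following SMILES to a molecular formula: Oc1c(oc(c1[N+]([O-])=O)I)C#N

C5HIN2O4

Heavy atoms from the SMILES: 5 C, 1 I, 2 N, 4 O.
Implicit hydrogens by atom environment:
  4 × C (aromatic): no H
  1 × C: no H
  1 × I: no H
  1 × N: no H
  1 × N (charge +1): no H
  1 × O: 1 H
  1 × O (aromatic): no H
  1 × O: no H
  1 × O (charge -1): no H
  Total hydrogens = 1.
Molecular formula: C5HIN2O4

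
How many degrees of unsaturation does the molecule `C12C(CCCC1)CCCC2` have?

Molecular formula from the SMILES: C10H18.
DoU = (2C + 2 + N − H − X)/2 = (2·10 + 2 + 0 − 18 − 0)/2 = 4/2 = 2.
(Structurally: 2 ring(s) + 0 π bond(s) = 2.)

2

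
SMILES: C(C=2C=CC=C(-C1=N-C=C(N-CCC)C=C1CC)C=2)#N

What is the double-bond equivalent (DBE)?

10

Molecular formula from the SMILES: C17H19N3.
DoU = (2C + 2 + N − H − X)/2 = (2·17 + 2 + 3 − 19 − 0)/2 = 20/2 = 10.
(Structurally: 2 ring(s) + 8 π bond(s) = 10.)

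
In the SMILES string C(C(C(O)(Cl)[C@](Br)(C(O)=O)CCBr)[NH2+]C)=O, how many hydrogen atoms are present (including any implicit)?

13

Hydrogens are implicit in SMILES; fill each atom to its normal valence:
  3 × C: no H
  2 × Br: no H
  2 × C: 2 H each → 4
  2 × C: 1 H each → 2
  2 × O: 1 H each → 2
  2 × O: no H
  1 × C: 3 H
  1 × Cl: no H
  1 × N (charge +1): 2 H
  Total hydrogens = 13.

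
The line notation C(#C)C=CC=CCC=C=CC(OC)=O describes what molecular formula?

C12H12O2

Heavy atoms from the SMILES: 12 C, 2 O.
Implicit hydrogens by atom environment:
  7 × C: 1 H each → 7
  3 × C: no H
  2 × O: no H
  1 × C: 3 H
  1 × C: 2 H
  Total hydrogens = 12.
Molecular formula: C12H12O2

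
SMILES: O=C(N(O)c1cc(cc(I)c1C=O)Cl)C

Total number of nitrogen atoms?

1

The symbol for nitrogen appears 1 time in the SMILES.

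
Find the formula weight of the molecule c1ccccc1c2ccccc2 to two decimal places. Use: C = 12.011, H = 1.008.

Molecular formula: C12H10.
M = 12×12.011 + 10×1.008 = 154.21 g/mol.

154.21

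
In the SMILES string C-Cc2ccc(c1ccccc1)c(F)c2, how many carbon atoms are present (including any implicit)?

14

The symbol for carbon appears 14 times in the SMILES. Lowercase c denotes aromatic carbon and counts toward C.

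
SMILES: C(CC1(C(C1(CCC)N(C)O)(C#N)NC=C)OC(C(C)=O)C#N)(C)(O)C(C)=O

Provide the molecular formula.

Heavy atoms from the SMILES: 19 C, 4 N, 5 O.
Implicit hydrogens by atom environment:
  8 × C: no H
  5 × C: 3 H each → 15
  4 × C: 2 H each → 8
  3 × N: no H
  3 × O: no H
  2 × C: 1 H each → 2
  2 × O: 1 H each → 2
  1 × N: 1 H
  Total hydrogens = 28.
Molecular formula: C19H28N4O5

C19H28N4O5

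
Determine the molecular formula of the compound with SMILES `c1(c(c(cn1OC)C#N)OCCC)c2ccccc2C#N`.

Heavy atoms from the SMILES: 16 C, 3 N, 2 O.
Implicit hydrogens by atom environment:
  5 × C (aromatic): 1 H each → 5
  5 × C (aromatic): no H
  2 × C: 3 H each → 6
  2 × C: 2 H each → 4
  2 × C: no H
  2 × N: no H
  2 × O: no H
  1 × N (aromatic): no H
  Total hydrogens = 15.
Molecular formula: C16H15N3O2

C16H15N3O2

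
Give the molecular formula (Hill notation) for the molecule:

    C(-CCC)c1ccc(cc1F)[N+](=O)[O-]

C10H12FNO2

Heavy atoms from the SMILES: 10 C, 1 F, 1 N, 2 O.
Implicit hydrogens by atom environment:
  3 × C: 2 H each → 6
  3 × C (aromatic): 1 H each → 3
  3 × C (aromatic): no H
  1 × C: 3 H
  1 × F: no H
  1 × N (charge +1): no H
  1 × O: no H
  1 × O (charge -1): no H
  Total hydrogens = 12.
Molecular formula: C10H12FNO2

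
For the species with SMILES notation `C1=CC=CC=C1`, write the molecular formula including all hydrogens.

C6H6

Heavy atoms from the SMILES: 6 C.
Implicit hydrogens by atom environment:
  6 × C (aromatic): 1 H each → 6
  Total hydrogens = 6.
Molecular formula: C6H6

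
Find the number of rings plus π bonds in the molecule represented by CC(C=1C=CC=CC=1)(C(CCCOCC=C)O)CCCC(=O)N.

Molecular formula from the SMILES: C19H29NO3.
DoU = (2C + 2 + N − H − X)/2 = (2·19 + 2 + 1 − 29 − 0)/2 = 12/2 = 6.
(Structurally: 1 ring(s) + 5 π bond(s) = 6.)

6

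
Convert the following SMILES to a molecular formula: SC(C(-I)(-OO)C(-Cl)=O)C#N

Heavy atoms from the SMILES: 4 C, 1 Cl, 1 I, 1 N, 3 O, 1 S.
Implicit hydrogens by atom environment:
  3 × C: no H
  2 × O: no H
  1 × C: 1 H
  1 × Cl: no H
  1 × I: no H
  1 × N: no H
  1 × O: 1 H
  1 × S: 1 H
  Total hydrogens = 3.
Molecular formula: C4H3ClINO3S

C4H3ClINO3S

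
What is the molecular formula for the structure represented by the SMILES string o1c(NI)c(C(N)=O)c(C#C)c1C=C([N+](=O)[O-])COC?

Heavy atoms from the SMILES: 11 C, 1 I, 3 N, 5 O.
Implicit hydrogens by atom environment:
  4 × C (aromatic): no H
  3 × C: no H
  3 × O: no H
  2 × C: 1 H each → 2
  1 × C: 3 H
  1 × C: 2 H
  1 × I: no H
  1 × N: 2 H
  1 × N: 1 H
  1 × N (charge +1): no H
  1 × O (aromatic): no H
  1 × O (charge -1): no H
  Total hydrogens = 10.
Molecular formula: C11H10IN3O5

C11H10IN3O5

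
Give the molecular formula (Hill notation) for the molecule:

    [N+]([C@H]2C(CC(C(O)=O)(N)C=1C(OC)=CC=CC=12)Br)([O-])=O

Heavy atoms from the SMILES: 1 Br, 12 C, 2 N, 5 O.
Implicit hydrogens by atom environment:
  3 × C (aromatic): 1 H each → 3
  3 × C (aromatic): no H
  3 × O: no H
  2 × C: 1 H each → 2
  2 × C: no H
  1 × Br: no H
  1 × C: 3 H
  1 × C: 2 H
  1 × N: 2 H
  1 × N (charge +1): no H
  1 × O: 1 H
  1 × O (charge -1): no H
  Total hydrogens = 13.
Molecular formula: C12H13BrN2O5

C12H13BrN2O5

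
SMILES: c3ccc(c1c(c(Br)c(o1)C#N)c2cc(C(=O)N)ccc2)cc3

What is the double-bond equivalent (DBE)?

Molecular formula from the SMILES: C18H11BrN2O2.
DoU = (2C + 2 + N − H − X)/2 = (2·18 + 2 + 2 − 11 − 1)/2 = 28/2 = 14.
(Structurally: 3 ring(s) + 11 π bond(s) = 14.)

14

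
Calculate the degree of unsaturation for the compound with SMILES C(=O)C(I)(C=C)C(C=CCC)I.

3

Molecular formula from the SMILES: C9H12I2O.
DoU = (2C + 2 + N − H − X)/2 = (2·9 + 2 + 0 − 12 − 2)/2 = 6/2 = 3.
(Structurally: 0 ring(s) + 3 π bond(s) = 3.)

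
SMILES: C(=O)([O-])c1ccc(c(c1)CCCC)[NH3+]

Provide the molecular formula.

Heavy atoms from the SMILES: 11 C, 1 N, 2 O.
Implicit hydrogens by atom environment:
  3 × C: 2 H each → 6
  3 × C (aromatic): 1 H each → 3
  3 × C (aromatic): no H
  1 × C: 3 H
  1 × C: no H
  1 × N (charge +1): 3 H
  1 × O: no H
  1 × O (charge -1): no H
  Total hydrogens = 15.
Molecular formula: C11H15NO2

C11H15NO2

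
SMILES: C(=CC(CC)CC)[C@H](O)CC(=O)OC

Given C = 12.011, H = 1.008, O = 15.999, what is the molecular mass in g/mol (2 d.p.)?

200.28

Molecular formula: C11H20O3.
M = 11×12.011 + 20×1.008 + 3×15.999 = 200.28 g/mol.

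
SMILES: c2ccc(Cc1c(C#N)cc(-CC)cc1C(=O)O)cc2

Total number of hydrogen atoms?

15

Hydrogens are implicit in SMILES; fill each atom to its normal valence:
  7 × C (aromatic): 1 H each → 7
  5 × C (aromatic): no H
  2 × C: 2 H each → 4
  2 × C: no H
  1 × C: 3 H
  1 × N: no H
  1 × O: 1 H
  1 × O: no H
  Total hydrogens = 15.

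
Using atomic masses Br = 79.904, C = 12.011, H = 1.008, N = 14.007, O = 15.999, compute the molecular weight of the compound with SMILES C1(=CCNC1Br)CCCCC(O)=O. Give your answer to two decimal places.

248.12

Molecular formula: C9H14BrNO2.
M = 1×79.904 + 9×12.011 + 14×1.008 + 1×14.007 + 2×15.999 = 248.12 g/mol.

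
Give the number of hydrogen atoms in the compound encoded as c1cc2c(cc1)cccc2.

Hydrogens are implicit in SMILES; fill each atom to its normal valence:
  8 × C (aromatic): 1 H each → 8
  2 × C (aromatic): no H
  Total hydrogens = 8.

8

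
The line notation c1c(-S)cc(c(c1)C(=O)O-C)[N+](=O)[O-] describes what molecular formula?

Heavy atoms from the SMILES: 8 C, 1 N, 4 O, 1 S.
Implicit hydrogens by atom environment:
  3 × C (aromatic): 1 H each → 3
  3 × C (aromatic): no H
  3 × O: no H
  1 × C: 3 H
  1 × C: no H
  1 × N (charge +1): no H
  1 × O (charge -1): no H
  1 × S: 1 H
  Total hydrogens = 7.
Molecular formula: C8H7NO4S

C8H7NO4S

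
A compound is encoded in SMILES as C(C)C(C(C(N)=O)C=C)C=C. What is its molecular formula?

Heavy atoms from the SMILES: 9 C, 1 N, 1 O.
Implicit hydrogens by atom environment:
  4 × C: 1 H each → 4
  3 × C: 2 H each → 6
  1 × C: 3 H
  1 × C: no H
  1 × N: 2 H
  1 × O: no H
  Total hydrogens = 15.
Molecular formula: C9H15NO

C9H15NO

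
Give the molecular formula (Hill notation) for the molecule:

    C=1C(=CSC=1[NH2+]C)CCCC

Heavy atoms from the SMILES: 9 C, 1 N, 1 S.
Implicit hydrogens by atom environment:
  3 × C: 2 H each → 6
  2 × C: 3 H each → 6
  2 × C (aromatic): 1 H each → 2
  2 × C (aromatic): no H
  1 × N (charge +1): 2 H
  1 × S (aromatic): no H
  Total hydrogens = 16.
Net charge +1.
Molecular formula: C9H16NS+

C9H16NS+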